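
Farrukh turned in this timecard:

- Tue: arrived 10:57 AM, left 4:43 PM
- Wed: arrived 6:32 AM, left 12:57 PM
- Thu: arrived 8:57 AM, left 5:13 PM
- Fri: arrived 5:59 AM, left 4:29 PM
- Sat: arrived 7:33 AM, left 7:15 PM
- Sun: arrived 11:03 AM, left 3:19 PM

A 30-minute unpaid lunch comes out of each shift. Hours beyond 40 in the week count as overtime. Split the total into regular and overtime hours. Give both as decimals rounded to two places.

Regular 40.00 hours, overtime 3.92 hours

Tue: 10:57 AM–4:43 PM = 5 h 46 min; less 30 min break → 5 h 16 min
Wed: 6:32 AM–12:57 PM = 6 h 25 min; less 30 min break → 5 h 55 min
Thu: 8:57 AM–5:13 PM = 8 h 16 min; less 30 min break → 7 h 46 min
Fri: 5:59 AM–4:29 PM = 10 h 30 min; less 30 min break → 10 h 0 min
Sat: 7:33 AM–7:15 PM = 11 h 42 min; less 30 min break → 11 h 12 min
Sun: 11:03 AM–3:19 PM = 4 h 16 min; less 30 min break → 3 h 46 min
Total worked: 43 h 55 min = 43.92 h.
Threshold 40 h → overtime 3 h 55 min, regular 40 h 0 min.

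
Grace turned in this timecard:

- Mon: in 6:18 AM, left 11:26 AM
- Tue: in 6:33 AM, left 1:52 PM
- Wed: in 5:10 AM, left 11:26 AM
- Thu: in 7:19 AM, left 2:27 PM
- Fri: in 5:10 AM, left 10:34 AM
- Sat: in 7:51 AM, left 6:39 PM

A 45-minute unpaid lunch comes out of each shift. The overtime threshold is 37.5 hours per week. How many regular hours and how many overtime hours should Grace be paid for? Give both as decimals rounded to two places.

Mon: 6:18 AM–11:26 AM = 5 h 8 min; less 45 min break → 4 h 23 min
Tue: 6:33 AM–1:52 PM = 7 h 19 min; less 45 min break → 6 h 34 min
Wed: 5:10 AM–11:26 AM = 6 h 16 min; less 45 min break → 5 h 31 min
Thu: 7:19 AM–2:27 PM = 7 h 8 min; less 45 min break → 6 h 23 min
Fri: 5:10 AM–10:34 AM = 5 h 24 min; less 45 min break → 4 h 39 min
Sat: 7:51 AM–6:39 PM = 10 h 48 min; less 45 min break → 10 h 3 min
Total worked: 37 h 33 min = 37.55 h.
Threshold 37.5 h → overtime 0 h 3 min, regular 37 h 30 min.

Regular 37.50 hours, overtime 0.05 hours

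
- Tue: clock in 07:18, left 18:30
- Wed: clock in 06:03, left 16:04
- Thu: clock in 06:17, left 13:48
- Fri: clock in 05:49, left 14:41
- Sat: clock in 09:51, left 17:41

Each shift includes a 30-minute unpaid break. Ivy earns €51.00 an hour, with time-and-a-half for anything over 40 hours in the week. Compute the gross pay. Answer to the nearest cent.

€2264.40

Tue: 07:18–18:30 = 11 h 12 min; less 30 min break → 10 h 42 min
Wed: 06:03–16:04 = 10 h 1 min; less 30 min break → 9 h 31 min
Thu: 06:17–13:48 = 7 h 31 min; less 30 min break → 7 h 1 min
Fri: 05:49–14:41 = 8 h 52 min; less 30 min break → 8 h 22 min
Sat: 09:51–17:41 = 7 h 50 min; less 30 min break → 7 h 20 min
Total worked: 42 h 56 min = 2576 min.
Regular 40 h 0 min = 2400 min at €51.00/h; overtime 2 h 56 min = 176 min at €76.50/h.
Pay = (2400 × €51.00 + 176 × €76.50) ÷ 60 = €2264.40.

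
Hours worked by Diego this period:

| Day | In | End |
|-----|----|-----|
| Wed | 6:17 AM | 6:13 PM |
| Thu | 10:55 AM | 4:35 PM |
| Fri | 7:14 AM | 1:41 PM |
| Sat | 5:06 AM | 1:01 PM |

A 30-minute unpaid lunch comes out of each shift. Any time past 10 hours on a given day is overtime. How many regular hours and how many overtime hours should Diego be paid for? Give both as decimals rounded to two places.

Wed: 6:17 AM–6:13 PM = 11 h 56 min; less 30 min break → 11 h 26 min
Thu: 10:55 AM–4:35 PM = 5 h 40 min; less 30 min break → 5 h 10 min
Fri: 7:14 AM–1:41 PM = 6 h 27 min; less 30 min break → 5 h 57 min
Sat: 5:06 AM–1:01 PM = 7 h 55 min; less 30 min break → 7 h 25 min
Wed reg 10 h 0 min / OT 1 h 26 min; Thu reg 5 h 10 min / OT 0 h 0 min; Fri reg 5 h 57 min / OT 0 h 0 min; Sat reg 7 h 25 min / OT 0 h 0 min.
Totals: regular 28 h 32 min, overtime 1 h 26 min.

Regular 28.53 hours, overtime 1.43 hours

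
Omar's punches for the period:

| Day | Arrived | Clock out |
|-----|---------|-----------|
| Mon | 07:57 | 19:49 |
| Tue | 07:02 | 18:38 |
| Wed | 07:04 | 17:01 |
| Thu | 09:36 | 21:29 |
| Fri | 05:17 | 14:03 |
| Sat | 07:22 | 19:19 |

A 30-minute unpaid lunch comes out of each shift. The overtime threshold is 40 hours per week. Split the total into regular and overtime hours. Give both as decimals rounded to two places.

Regular 40.00 hours, overtime 23.02 hours

Mon: 07:57–19:49 = 11 h 52 min; less 30 min break → 11 h 22 min
Tue: 07:02–18:38 = 11 h 36 min; less 30 min break → 11 h 6 min
Wed: 07:04–17:01 = 9 h 57 min; less 30 min break → 9 h 27 min
Thu: 09:36–21:29 = 11 h 53 min; less 30 min break → 11 h 23 min
Fri: 05:17–14:03 = 8 h 46 min; less 30 min break → 8 h 16 min
Sat: 07:22–19:19 = 11 h 57 min; less 30 min break → 11 h 27 min
Total worked: 63 h 1 min = 63.02 h.
Threshold 40 h → overtime 23 h 1 min, regular 40 h 0 min.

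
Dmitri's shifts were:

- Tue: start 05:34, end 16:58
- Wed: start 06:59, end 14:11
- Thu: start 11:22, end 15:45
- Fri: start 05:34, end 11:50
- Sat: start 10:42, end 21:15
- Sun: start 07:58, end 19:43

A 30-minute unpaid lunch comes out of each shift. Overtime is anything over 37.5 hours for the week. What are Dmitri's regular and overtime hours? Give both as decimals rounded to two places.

Regular 37.50 hours, overtime 11.05 hours

Tue: 05:34–16:58 = 11 h 24 min; less 30 min break → 10 h 54 min
Wed: 06:59–14:11 = 7 h 12 min; less 30 min break → 6 h 42 min
Thu: 11:22–15:45 = 4 h 23 min; less 30 min break → 3 h 53 min
Fri: 05:34–11:50 = 6 h 16 min; less 30 min break → 5 h 46 min
Sat: 10:42–21:15 = 10 h 33 min; less 30 min break → 10 h 3 min
Sun: 07:58–19:43 = 11 h 45 min; less 30 min break → 11 h 15 min
Total worked: 48 h 33 min = 48.55 h.
Threshold 37.5 h → overtime 11 h 3 min, regular 37 h 30 min.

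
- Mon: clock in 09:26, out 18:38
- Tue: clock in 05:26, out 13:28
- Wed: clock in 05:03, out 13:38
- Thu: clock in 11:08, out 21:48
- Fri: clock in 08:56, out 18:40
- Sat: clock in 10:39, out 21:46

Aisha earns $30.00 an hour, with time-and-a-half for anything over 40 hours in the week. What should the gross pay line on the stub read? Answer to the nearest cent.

Mon: 09:26–18:38 = 9 h 12 min
Tue: 05:26–13:28 = 8 h 2 min
Wed: 05:03–13:38 = 8 h 35 min
Thu: 11:08–21:48 = 10 h 40 min
Fri: 08:56–18:40 = 9 h 44 min
Sat: 10:39–21:46 = 11 h 7 min
Total worked: 57 h 20 min = 3440 min.
Regular 40 h 0 min = 2400 min at $30.00/h; overtime 17 h 20 min = 1040 min at $45.00/h.
Pay = (2400 × $30.00 + 1040 × $45.00) ÷ 60 = $1980.00.

$1980.00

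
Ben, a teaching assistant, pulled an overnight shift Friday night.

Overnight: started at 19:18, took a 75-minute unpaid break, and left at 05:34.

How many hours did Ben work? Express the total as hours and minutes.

Overnight: 19:18 → midnight = 4 h 42 min; midnight → 05:34 = 5 h 34 min; span 10 h 16 min; less 75 min break → 9 h 1 min

9 h 1 min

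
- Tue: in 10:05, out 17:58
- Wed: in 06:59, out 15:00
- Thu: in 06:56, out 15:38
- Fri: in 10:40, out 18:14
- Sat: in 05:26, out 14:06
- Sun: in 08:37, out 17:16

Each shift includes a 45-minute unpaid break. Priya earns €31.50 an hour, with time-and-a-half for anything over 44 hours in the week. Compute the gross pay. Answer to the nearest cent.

€1432.46

Tue: 10:05–17:58 = 7 h 53 min; less 45 min break → 7 h 8 min
Wed: 06:59–15:00 = 8 h 1 min; less 45 min break → 7 h 16 min
Thu: 06:56–15:38 = 8 h 42 min; less 45 min break → 7 h 57 min
Fri: 10:40–18:14 = 7 h 34 min; less 45 min break → 6 h 49 min
Sat: 05:26–14:06 = 8 h 40 min; less 45 min break → 7 h 55 min
Sun: 08:37–17:16 = 8 h 39 min; less 45 min break → 7 h 54 min
Total worked: 44 h 59 min = 2699 min.
Regular 44 h 0 min = 2640 min at €31.50/h; overtime 0 h 59 min = 59 min at €47.25/h.
Pay = (2640 × €31.50 + 59 × €47.25) ÷ 60 = €1432.46.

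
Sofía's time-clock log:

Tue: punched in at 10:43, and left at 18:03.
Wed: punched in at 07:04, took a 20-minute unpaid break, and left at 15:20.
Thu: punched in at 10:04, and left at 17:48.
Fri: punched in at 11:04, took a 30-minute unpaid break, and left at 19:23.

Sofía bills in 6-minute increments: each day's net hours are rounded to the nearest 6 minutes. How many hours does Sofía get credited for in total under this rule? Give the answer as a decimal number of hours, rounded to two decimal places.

Tue: 10:43–18:03 = 7 h 20 min → rounds to 7 h 18 min
Wed: 07:04–15:20 = 8 h 16 min − 20 min = 7 h 56 min → rounds to 7 h 54 min
Thu: 10:04–17:48 = 7 h 44 min → rounds to 7 h 42 min
Fri: 11:04–19:23 = 8 h 19 min − 30 min = 7 h 49 min → rounds to 7 h 48 min
Total credited: 30 h 42 min.

30.70 hours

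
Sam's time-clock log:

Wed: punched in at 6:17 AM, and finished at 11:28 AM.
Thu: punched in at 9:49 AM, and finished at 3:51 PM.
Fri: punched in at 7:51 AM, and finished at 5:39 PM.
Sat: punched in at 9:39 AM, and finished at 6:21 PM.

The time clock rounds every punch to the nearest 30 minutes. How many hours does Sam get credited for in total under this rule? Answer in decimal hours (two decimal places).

29.50 hours

Wed: in 6:17 AM→6:30 AM, out 11:28 AM→11:30 AM; 5 h 0 min
Thu: in 9:49 AM→10:00 AM, out 3:51 PM→4:00 PM; 6 h 0 min
Fri: in 7:51 AM→8:00 AM, out 5:39 PM→5:30 PM; 9 h 30 min
Sat: in 9:39 AM→9:30 AM, out 6:21 PM→6:30 PM; 9 h 0 min
Total credited: 29 h 30 min.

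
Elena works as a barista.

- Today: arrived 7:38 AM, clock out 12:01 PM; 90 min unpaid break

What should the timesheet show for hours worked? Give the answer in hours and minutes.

2 h 53 min

Today: 7:38 AM–12:01 PM = 4 h 23 min; less 90 min break → 2 h 53 min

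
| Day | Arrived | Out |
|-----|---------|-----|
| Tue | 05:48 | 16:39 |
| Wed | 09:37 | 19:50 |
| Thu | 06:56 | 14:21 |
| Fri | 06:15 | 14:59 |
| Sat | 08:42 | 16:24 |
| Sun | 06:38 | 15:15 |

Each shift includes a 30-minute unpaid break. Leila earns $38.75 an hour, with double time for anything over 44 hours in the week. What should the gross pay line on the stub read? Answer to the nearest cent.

$2211.33

Tue: 05:48–16:39 = 10 h 51 min; less 30 min break → 10 h 21 min
Wed: 09:37–19:50 = 10 h 13 min; less 30 min break → 9 h 43 min
Thu: 06:56–14:21 = 7 h 25 min; less 30 min break → 6 h 55 min
Fri: 06:15–14:59 = 8 h 44 min; less 30 min break → 8 h 14 min
Sat: 08:42–16:24 = 7 h 42 min; less 30 min break → 7 h 12 min
Sun: 06:38–15:15 = 8 h 37 min; less 30 min break → 8 h 7 min
Total worked: 50 h 32 min = 3032 min.
Regular 44 h 0 min = 2640 min at $38.75/h; overtime 6 h 32 min = 392 min at $77.50/h.
Pay = (2640 × $38.75 + 392 × $77.50) ÷ 60 = $2211.33.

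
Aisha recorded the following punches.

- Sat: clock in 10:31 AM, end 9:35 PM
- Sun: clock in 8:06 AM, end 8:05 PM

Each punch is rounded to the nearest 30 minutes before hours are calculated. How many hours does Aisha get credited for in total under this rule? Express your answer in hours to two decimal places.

Sat: in 10:31 AM→10:30 AM, out 9:35 PM→9:30 PM; 11 h 0 min
Sun: in 8:06 AM→8:00 AM, out 8:05 PM→8:00 PM; 12 h 0 min
Total credited: 23 h 0 min.

23.00 hours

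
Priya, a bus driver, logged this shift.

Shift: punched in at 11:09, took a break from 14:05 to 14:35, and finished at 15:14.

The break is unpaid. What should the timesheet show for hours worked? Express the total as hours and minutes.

Shift: 11:09–15:14 = 4 h 5 min; less 30 min break → 3 h 35 min

3 h 35 min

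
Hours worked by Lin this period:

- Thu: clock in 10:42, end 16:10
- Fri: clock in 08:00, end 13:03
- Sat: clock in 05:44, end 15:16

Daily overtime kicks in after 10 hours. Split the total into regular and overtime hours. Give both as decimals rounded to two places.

Regular 20.05 hours, overtime 0.00 hours

Thu: 10:42–16:10 = 5 h 28 min
Fri: 08:00–13:03 = 5 h 3 min
Sat: 05:44–15:16 = 9 h 32 min
Thu reg 5 h 28 min / OT 0 h 0 min; Fri reg 5 h 3 min / OT 0 h 0 min; Sat reg 9 h 32 min / OT 0 h 0 min.
Totals: regular 20 h 3 min, overtime 0 h 0 min.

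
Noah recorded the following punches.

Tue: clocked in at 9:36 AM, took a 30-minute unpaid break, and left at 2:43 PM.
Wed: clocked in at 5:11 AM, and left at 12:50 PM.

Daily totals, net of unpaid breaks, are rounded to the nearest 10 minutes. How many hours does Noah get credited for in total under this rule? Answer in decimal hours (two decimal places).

Tue: 9:36 AM–2:43 PM = 5 h 7 min − 30 min = 4 h 37 min → rounds to 4 h 40 min
Wed: 5:11 AM–12:50 PM = 7 h 39 min → rounds to 7 h 40 min
Total credited: 12 h 20 min.

12.33 hours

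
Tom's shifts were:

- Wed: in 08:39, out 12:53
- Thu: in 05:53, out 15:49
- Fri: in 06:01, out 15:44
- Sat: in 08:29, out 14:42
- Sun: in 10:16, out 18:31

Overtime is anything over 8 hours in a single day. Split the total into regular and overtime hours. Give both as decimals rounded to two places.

Wed: 08:39–12:53 = 4 h 14 min
Thu: 05:53–15:49 = 9 h 56 min
Fri: 06:01–15:44 = 9 h 43 min
Sat: 08:29–14:42 = 6 h 13 min
Sun: 10:16–18:31 = 8 h 15 min
Wed reg 4 h 14 min / OT 0 h 0 min; Thu reg 8 h 0 min / OT 1 h 56 min; Fri reg 8 h 0 min / OT 1 h 43 min; Sat reg 6 h 13 min / OT 0 h 0 min; Sun reg 8 h 0 min / OT 0 h 15 min.
Totals: regular 34 h 27 min, overtime 3 h 54 min.

Regular 34.45 hours, overtime 3.90 hours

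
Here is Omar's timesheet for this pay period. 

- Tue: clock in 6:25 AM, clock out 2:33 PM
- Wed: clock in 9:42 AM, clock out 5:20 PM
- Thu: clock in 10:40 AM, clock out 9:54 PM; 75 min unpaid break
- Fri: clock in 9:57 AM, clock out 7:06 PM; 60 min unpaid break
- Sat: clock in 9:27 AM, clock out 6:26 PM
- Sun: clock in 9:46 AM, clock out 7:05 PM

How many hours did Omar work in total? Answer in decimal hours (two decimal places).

52.20 hours

Tue: 6:25 AM–2:33 PM = 8 h 8 min
Wed: 9:42 AM–5:20 PM = 7 h 38 min
Thu: 10:40 AM–9:54 PM = 11 h 14 min; less 75 min break → 9 h 59 min
Fri: 9:57 AM–7:06 PM = 9 h 9 min; less 60 min break → 8 h 9 min
Sat: 9:27 AM–6:26 PM = 8 h 59 min
Sun: 9:46 AM–7:05 PM = 9 h 19 min
Total: 8 h 8 min + 7 h 38 min + 9 h 59 min + 8 h 9 min + 8 h 59 min + 9 h 19 min = 52 h 12 min.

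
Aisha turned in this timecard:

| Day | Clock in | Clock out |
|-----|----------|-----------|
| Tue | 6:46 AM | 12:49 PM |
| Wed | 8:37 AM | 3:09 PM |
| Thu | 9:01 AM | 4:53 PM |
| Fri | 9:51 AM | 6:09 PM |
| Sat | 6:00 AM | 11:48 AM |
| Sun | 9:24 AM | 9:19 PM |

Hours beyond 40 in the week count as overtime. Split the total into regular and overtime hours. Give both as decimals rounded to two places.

Regular 40.00 hours, overtime 6.47 hours

Tue: 6:46 AM–12:49 PM = 6 h 3 min
Wed: 8:37 AM–3:09 PM = 6 h 32 min
Thu: 9:01 AM–4:53 PM = 7 h 52 min
Fri: 9:51 AM–6:09 PM = 8 h 18 min
Sat: 6:00 AM–11:48 AM = 5 h 48 min
Sun: 9:24 AM–9:19 PM = 11 h 55 min
Total worked: 46 h 28 min = 46.47 h.
Threshold 40 h → overtime 6 h 28 min, regular 40 h 0 min.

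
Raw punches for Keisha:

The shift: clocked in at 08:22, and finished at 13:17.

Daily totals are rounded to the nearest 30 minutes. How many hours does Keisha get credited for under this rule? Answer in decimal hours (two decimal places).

The shift: 08:22–13:17 = 4 h 55 min → rounds to 5 h 0 min

5.00 hours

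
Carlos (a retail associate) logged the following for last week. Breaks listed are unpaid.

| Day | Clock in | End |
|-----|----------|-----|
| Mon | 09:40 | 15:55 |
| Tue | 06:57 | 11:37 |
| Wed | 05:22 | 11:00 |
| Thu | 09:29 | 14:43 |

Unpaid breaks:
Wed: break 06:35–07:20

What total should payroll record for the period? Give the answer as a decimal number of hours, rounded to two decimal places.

Mon: 09:40–15:55 = 6 h 15 min
Tue: 06:57–11:37 = 4 h 40 min
Wed: 05:22–11:00 = 5 h 38 min; less 45 min break → 4 h 53 min
Thu: 09:29–14:43 = 5 h 14 min
Total: 6 h 15 min + 4 h 40 min + 4 h 53 min + 5 h 14 min = 21 h 2 min.

21.03 hours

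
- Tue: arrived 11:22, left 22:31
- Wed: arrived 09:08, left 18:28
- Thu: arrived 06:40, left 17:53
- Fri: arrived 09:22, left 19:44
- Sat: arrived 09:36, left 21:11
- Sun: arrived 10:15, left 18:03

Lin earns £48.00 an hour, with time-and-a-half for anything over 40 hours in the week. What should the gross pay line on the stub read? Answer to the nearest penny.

£3464.40

Tue: 11:22–22:31 = 11 h 9 min
Wed: 09:08–18:28 = 9 h 20 min
Thu: 06:40–17:53 = 11 h 13 min
Fri: 09:22–19:44 = 10 h 22 min
Sat: 09:36–21:11 = 11 h 35 min
Sun: 10:15–18:03 = 7 h 48 min
Total worked: 61 h 27 min = 3687 min.
Regular 40 h 0 min = 2400 min at £48.00/h; overtime 21 h 27 min = 1287 min at £72.00/h.
Pay = (2400 × £48.00 + 1287 × £72.00) ÷ 60 = £3464.40.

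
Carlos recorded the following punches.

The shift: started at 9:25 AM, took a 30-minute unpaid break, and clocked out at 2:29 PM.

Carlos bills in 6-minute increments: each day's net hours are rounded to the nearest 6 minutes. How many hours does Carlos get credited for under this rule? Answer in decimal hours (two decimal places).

4.60 hours

The shift: 9:25 AM–2:29 PM = 5 h 4 min − 30 min = 4 h 34 min → rounds to 4 h 36 min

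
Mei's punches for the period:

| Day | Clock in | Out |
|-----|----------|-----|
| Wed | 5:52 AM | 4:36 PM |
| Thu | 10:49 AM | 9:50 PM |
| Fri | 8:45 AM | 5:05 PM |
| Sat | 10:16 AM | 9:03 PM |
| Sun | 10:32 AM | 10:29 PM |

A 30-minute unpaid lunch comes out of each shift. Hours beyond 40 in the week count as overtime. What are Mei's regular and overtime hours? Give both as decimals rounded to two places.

Regular 40.00 hours, overtime 10.32 hours

Wed: 5:52 AM–4:36 PM = 10 h 44 min; less 30 min break → 10 h 14 min
Thu: 10:49 AM–9:50 PM = 11 h 1 min; less 30 min break → 10 h 31 min
Fri: 8:45 AM–5:05 PM = 8 h 20 min; less 30 min break → 7 h 50 min
Sat: 10:16 AM–9:03 PM = 10 h 47 min; less 30 min break → 10 h 17 min
Sun: 10:32 AM–10:29 PM = 11 h 57 min; less 30 min break → 11 h 27 min
Total worked: 50 h 19 min = 50.32 h.
Threshold 40 h → overtime 10 h 19 min, regular 40 h 0 min.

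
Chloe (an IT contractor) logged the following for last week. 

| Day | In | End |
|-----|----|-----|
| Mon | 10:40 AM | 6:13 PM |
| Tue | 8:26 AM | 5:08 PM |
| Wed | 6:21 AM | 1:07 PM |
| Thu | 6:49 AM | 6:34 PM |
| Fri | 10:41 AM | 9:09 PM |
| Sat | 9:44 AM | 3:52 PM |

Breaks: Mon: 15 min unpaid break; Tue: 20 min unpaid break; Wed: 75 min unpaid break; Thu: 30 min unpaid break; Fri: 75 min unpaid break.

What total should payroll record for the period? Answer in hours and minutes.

47 h 47 min

Mon: 10:40 AM–6:13 PM = 7 h 33 min; less 15 min break → 7 h 18 min
Tue: 8:26 AM–5:08 PM = 8 h 42 min; less 20 min break → 8 h 22 min
Wed: 6:21 AM–1:07 PM = 6 h 46 min; less 75 min break → 5 h 31 min
Thu: 6:49 AM–6:34 PM = 11 h 45 min; less 30 min break → 11 h 15 min
Fri: 10:41 AM–9:09 PM = 10 h 28 min; less 75 min break → 9 h 13 min
Sat: 9:44 AM–3:52 PM = 6 h 8 min
Total: 7 h 18 min + 8 h 22 min + 5 h 31 min + 11 h 15 min + 9 h 13 min + 6 h 8 min = 47 h 47 min.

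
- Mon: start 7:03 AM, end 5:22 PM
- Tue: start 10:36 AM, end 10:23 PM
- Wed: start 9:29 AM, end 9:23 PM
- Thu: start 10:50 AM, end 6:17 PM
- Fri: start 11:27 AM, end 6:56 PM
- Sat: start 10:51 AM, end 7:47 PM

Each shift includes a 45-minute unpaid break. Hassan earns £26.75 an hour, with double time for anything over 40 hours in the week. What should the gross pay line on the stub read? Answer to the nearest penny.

£1785.12

Mon: 7:03 AM–5:22 PM = 10 h 19 min; less 45 min break → 9 h 34 min
Tue: 10:36 AM–10:23 PM = 11 h 47 min; less 45 min break → 11 h 2 min
Wed: 9:29 AM–9:23 PM = 11 h 54 min; less 45 min break → 11 h 9 min
Thu: 10:50 AM–6:17 PM = 7 h 27 min; less 45 min break → 6 h 42 min
Fri: 11:27 AM–6:56 PM = 7 h 29 min; less 45 min break → 6 h 44 min
Sat: 10:51 AM–7:47 PM = 8 h 56 min; less 45 min break → 8 h 11 min
Total worked: 53 h 22 min = 3202 min.
Regular 40 h 0 min = 2400 min at £26.75/h; overtime 13 h 22 min = 802 min at £53.50/h.
Pay = (2400 × £26.75 + 802 × £53.50) ÷ 60 = £1785.12.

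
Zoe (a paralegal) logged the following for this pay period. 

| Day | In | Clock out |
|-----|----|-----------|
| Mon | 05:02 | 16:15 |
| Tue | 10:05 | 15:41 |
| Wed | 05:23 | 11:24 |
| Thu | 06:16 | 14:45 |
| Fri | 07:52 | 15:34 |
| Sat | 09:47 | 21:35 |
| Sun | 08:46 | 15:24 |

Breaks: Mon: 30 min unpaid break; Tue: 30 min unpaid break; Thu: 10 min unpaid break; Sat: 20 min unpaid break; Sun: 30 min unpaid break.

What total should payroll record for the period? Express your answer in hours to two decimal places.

55.45 hours

Mon: 05:02–16:15 = 11 h 13 min; less 30 min break → 10 h 43 min
Tue: 10:05–15:41 = 5 h 36 min; less 30 min break → 5 h 6 min
Wed: 05:23–11:24 = 6 h 1 min
Thu: 06:16–14:45 = 8 h 29 min; less 10 min break → 8 h 19 min
Fri: 07:52–15:34 = 7 h 42 min
Sat: 09:47–21:35 = 11 h 48 min; less 20 min break → 11 h 28 min
Sun: 08:46–15:24 = 6 h 38 min; less 30 min break → 6 h 8 min
Total: 10 h 43 min + 5 h 6 min + 6 h 1 min + 8 h 19 min + 7 h 42 min + 11 h 28 min + 6 h 8 min = 55 h 27 min.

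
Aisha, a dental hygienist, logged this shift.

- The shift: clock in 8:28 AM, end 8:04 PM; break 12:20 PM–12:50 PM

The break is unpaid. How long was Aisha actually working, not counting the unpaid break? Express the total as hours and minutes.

The shift: 8:28 AM–8:04 PM = 11 h 36 min; less 30 min break → 11 h 6 min

11 h 6 min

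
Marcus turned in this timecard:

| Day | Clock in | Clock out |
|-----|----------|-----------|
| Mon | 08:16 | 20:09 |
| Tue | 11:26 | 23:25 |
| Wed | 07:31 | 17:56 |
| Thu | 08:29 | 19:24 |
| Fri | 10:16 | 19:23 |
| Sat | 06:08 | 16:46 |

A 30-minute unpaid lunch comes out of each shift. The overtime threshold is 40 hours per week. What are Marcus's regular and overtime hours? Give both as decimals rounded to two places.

Mon: 08:16–20:09 = 11 h 53 min; less 30 min break → 11 h 23 min
Tue: 11:26–23:25 = 11 h 59 min; less 30 min break → 11 h 29 min
Wed: 07:31–17:56 = 10 h 25 min; less 30 min break → 9 h 55 min
Thu: 08:29–19:24 = 10 h 55 min; less 30 min break → 10 h 25 min
Fri: 10:16–19:23 = 9 h 7 min; less 30 min break → 8 h 37 min
Sat: 06:08–16:46 = 10 h 38 min; less 30 min break → 10 h 8 min
Total worked: 61 h 57 min = 61.95 h.
Threshold 40 h → overtime 21 h 57 min, regular 40 h 0 min.

Regular 40.00 hours, overtime 21.95 hours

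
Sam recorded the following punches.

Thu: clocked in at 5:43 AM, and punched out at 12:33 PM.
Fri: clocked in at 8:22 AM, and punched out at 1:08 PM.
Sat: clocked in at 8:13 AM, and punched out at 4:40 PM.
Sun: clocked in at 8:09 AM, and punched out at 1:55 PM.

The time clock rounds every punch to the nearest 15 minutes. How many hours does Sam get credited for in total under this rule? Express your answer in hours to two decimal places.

Thu: in 5:43 AM→5:45 AM, out 12:33 PM→12:30 PM; 6 h 45 min
Fri: in 8:22 AM→8:15 AM, out 1:08 PM→1:15 PM; 5 h 0 min
Sat: in 8:13 AM→8:15 AM, out 4:40 PM→4:45 PM; 8 h 30 min
Sun: in 8:09 AM→8:15 AM, out 1:55 PM→2:00 PM; 5 h 45 min
Total credited: 26 h 0 min.

26.00 hours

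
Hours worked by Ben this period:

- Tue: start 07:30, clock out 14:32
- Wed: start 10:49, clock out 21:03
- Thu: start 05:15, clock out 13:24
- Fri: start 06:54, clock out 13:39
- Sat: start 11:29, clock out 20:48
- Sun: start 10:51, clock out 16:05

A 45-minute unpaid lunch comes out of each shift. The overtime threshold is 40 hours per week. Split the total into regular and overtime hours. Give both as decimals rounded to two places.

Tue: 07:30–14:32 = 7 h 2 min; less 45 min break → 6 h 17 min
Wed: 10:49–21:03 = 10 h 14 min; less 45 min break → 9 h 29 min
Thu: 05:15–13:24 = 8 h 9 min; less 45 min break → 7 h 24 min
Fri: 06:54–13:39 = 6 h 45 min; less 45 min break → 6 h 0 min
Sat: 11:29–20:48 = 9 h 19 min; less 45 min break → 8 h 34 min
Sun: 10:51–16:05 = 5 h 14 min; less 45 min break → 4 h 29 min
Total worked: 42 h 13 min = 42.22 h.
Threshold 40 h → overtime 2 h 13 min, regular 40 h 0 min.

Regular 40.00 hours, overtime 2.22 hours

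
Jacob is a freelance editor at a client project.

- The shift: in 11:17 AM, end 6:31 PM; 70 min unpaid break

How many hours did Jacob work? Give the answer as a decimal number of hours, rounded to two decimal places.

The shift: 11:17 AM–6:31 PM = 7 h 14 min; less 70 min break → 6 h 4 min

6.07 hours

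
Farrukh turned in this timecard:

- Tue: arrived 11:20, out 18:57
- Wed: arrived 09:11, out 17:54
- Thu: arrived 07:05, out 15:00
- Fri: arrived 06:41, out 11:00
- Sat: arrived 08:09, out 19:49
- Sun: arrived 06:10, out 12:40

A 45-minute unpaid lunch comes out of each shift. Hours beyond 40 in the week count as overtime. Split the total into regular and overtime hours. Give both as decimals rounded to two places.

Regular 40.00 hours, overtime 2.23 hours

Tue: 11:20–18:57 = 7 h 37 min; less 45 min break → 6 h 52 min
Wed: 09:11–17:54 = 8 h 43 min; less 45 min break → 7 h 58 min
Thu: 07:05–15:00 = 7 h 55 min; less 45 min break → 7 h 10 min
Fri: 06:41–11:00 = 4 h 19 min; less 45 min break → 3 h 34 min
Sat: 08:09–19:49 = 11 h 40 min; less 45 min break → 10 h 55 min
Sun: 06:10–12:40 = 6 h 30 min; less 45 min break → 5 h 45 min
Total worked: 42 h 14 min = 42.23 h.
Threshold 40 h → overtime 2 h 14 min, regular 40 h 0 min.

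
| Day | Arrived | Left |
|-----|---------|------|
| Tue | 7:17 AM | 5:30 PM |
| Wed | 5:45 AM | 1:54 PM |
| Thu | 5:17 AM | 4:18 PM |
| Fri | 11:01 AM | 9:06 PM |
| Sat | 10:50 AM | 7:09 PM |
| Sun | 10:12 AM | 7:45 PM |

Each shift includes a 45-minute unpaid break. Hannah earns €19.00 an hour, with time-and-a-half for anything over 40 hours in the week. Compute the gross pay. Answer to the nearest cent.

Tue: 7:17 AM–5:30 PM = 10 h 13 min; less 45 min break → 9 h 28 min
Wed: 5:45 AM–1:54 PM = 8 h 9 min; less 45 min break → 7 h 24 min
Thu: 5:17 AM–4:18 PM = 11 h 1 min; less 45 min break → 10 h 16 min
Fri: 11:01 AM–9:06 PM = 10 h 5 min; less 45 min break → 9 h 20 min
Sat: 10:50 AM–7:09 PM = 8 h 19 min; less 45 min break → 7 h 34 min
Sun: 10:12 AM–7:45 PM = 9 h 33 min; less 45 min break → 8 h 48 min
Total worked: 52 h 50 min = 3170 min.
Regular 40 h 0 min = 2400 min at €19.00/h; overtime 12 h 50 min = 770 min at €28.50/h.
Pay = (2400 × €19.00 + 770 × €28.50) ÷ 60 = €1125.75.

€1125.75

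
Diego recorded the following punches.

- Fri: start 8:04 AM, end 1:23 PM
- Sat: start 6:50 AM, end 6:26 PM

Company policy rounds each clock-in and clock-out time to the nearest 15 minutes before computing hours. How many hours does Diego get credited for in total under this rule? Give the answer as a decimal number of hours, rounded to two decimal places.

Fri: in 8:04 AM→8:00 AM, out 1:23 PM→1:30 PM; 5 h 30 min
Sat: in 6:50 AM→6:45 AM, out 6:26 PM→6:30 PM; 11 h 45 min
Total credited: 17 h 15 min.

17.25 hours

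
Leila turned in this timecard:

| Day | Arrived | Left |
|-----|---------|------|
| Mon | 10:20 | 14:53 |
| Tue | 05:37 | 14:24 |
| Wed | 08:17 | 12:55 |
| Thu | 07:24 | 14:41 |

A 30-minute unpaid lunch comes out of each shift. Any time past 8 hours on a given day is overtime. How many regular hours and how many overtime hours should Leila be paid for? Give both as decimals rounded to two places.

Regular 22.97 hours, overtime 0.28 hours

Mon: 10:20–14:53 = 4 h 33 min; less 30 min break → 4 h 3 min
Tue: 05:37–14:24 = 8 h 47 min; less 30 min break → 8 h 17 min
Wed: 08:17–12:55 = 4 h 38 min; less 30 min break → 4 h 8 min
Thu: 07:24–14:41 = 7 h 17 min; less 30 min break → 6 h 47 min
Mon reg 4 h 3 min / OT 0 h 0 min; Tue reg 8 h 0 min / OT 0 h 17 min; Wed reg 4 h 8 min / OT 0 h 0 min; Thu reg 6 h 47 min / OT 0 h 0 min.
Totals: regular 22 h 58 min, overtime 0 h 17 min.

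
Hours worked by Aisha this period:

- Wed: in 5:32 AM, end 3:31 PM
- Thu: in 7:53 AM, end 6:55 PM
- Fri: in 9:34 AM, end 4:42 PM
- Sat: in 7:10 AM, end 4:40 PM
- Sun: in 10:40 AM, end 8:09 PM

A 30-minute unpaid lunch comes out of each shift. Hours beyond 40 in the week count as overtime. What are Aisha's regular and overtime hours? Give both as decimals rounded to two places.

Regular 40.00 hours, overtime 4.63 hours

Wed: 5:32 AM–3:31 PM = 9 h 59 min; less 30 min break → 9 h 29 min
Thu: 7:53 AM–6:55 PM = 11 h 2 min; less 30 min break → 10 h 32 min
Fri: 9:34 AM–4:42 PM = 7 h 8 min; less 30 min break → 6 h 38 min
Sat: 7:10 AM–4:40 PM = 9 h 30 min; less 30 min break → 9 h 0 min
Sun: 10:40 AM–8:09 PM = 9 h 29 min; less 30 min break → 8 h 59 min
Total worked: 44 h 38 min = 44.63 h.
Threshold 40 h → overtime 4 h 38 min, regular 40 h 0 min.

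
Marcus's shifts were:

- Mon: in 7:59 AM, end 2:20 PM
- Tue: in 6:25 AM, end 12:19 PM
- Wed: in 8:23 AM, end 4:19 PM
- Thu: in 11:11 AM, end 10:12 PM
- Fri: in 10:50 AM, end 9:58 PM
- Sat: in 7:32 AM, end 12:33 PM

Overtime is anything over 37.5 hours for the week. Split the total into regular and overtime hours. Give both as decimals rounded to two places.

Mon: 7:59 AM–2:20 PM = 6 h 21 min
Tue: 6:25 AM–12:19 PM = 5 h 54 min
Wed: 8:23 AM–4:19 PM = 7 h 56 min
Thu: 11:11 AM–10:12 PM = 11 h 1 min
Fri: 10:50 AM–9:58 PM = 11 h 8 min
Sat: 7:32 AM–12:33 PM = 5 h 1 min
Total worked: 47 h 21 min = 47.35 h.
Threshold 37.5 h → overtime 9 h 51 min, regular 37 h 30 min.

Regular 37.50 hours, overtime 9.85 hours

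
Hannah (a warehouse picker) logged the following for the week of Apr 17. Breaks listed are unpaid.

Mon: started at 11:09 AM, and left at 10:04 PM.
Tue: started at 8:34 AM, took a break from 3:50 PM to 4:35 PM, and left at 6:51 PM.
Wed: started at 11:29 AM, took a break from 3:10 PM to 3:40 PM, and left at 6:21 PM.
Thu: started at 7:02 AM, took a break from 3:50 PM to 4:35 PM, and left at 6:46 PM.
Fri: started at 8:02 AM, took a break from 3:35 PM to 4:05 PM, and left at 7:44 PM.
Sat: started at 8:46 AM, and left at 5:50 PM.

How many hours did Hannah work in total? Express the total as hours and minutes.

Mon: 11:09 AM–10:04 PM = 10 h 55 min
Tue: 8:34 AM–6:51 PM = 10 h 17 min; less 45 min break → 9 h 32 min
Wed: 11:29 AM–6:21 PM = 6 h 52 min; less 30 min break → 6 h 22 min
Thu: 7:02 AM–6:46 PM = 11 h 44 min; less 45 min break → 10 h 59 min
Fri: 8:02 AM–7:44 PM = 11 h 42 min; less 30 min break → 11 h 12 min
Sat: 8:46 AM–5:50 PM = 9 h 4 min
Total: 10 h 55 min + 9 h 32 min + 6 h 22 min + 10 h 59 min + 11 h 12 min + 9 h 4 min = 58 h 4 min.

58 h 4 min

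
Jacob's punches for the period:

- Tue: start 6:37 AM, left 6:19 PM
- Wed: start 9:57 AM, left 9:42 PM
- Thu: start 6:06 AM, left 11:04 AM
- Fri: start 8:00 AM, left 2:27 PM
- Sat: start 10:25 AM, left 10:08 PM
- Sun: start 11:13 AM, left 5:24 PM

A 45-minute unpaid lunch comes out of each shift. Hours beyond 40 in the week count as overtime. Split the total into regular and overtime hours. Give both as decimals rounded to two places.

Tue: 6:37 AM–6:19 PM = 11 h 42 min; less 45 min break → 10 h 57 min
Wed: 9:57 AM–9:42 PM = 11 h 45 min; less 45 min break → 11 h 0 min
Thu: 6:06 AM–11:04 AM = 4 h 58 min; less 45 min break → 4 h 13 min
Fri: 8:00 AM–2:27 PM = 6 h 27 min; less 45 min break → 5 h 42 min
Sat: 10:25 AM–10:08 PM = 11 h 43 min; less 45 min break → 10 h 58 min
Sun: 11:13 AM–5:24 PM = 6 h 11 min; less 45 min break → 5 h 26 min
Total worked: 48 h 16 min = 48.27 h.
Threshold 40 h → overtime 8 h 16 min, regular 40 h 0 min.

Regular 40.00 hours, overtime 8.27 hours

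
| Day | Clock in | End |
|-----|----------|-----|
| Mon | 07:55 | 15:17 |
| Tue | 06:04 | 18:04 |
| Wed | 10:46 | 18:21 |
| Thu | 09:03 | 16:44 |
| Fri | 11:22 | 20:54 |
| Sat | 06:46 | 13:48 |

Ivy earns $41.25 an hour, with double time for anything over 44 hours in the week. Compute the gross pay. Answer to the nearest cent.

$2409.00

Mon: 07:55–15:17 = 7 h 22 min
Tue: 06:04–18:04 = 12 h 0 min
Wed: 10:46–18:21 = 7 h 35 min
Thu: 09:03–16:44 = 7 h 41 min
Fri: 11:22–20:54 = 9 h 32 min
Sat: 06:46–13:48 = 7 h 2 min
Total worked: 51 h 12 min = 3072 min.
Regular 44 h 0 min = 2640 min at $41.25/h; overtime 7 h 12 min = 432 min at $82.50/h.
Pay = (2640 × $41.25 + 432 × $82.50) ÷ 60 = $2409.00.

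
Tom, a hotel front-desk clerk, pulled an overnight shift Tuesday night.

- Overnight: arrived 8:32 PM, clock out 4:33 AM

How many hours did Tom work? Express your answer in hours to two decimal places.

8.02 hours

Overnight: 8:32 PM → midnight = 3 h 28 min; midnight → 4:33 AM = 4 h 33 min; span 8 h 1 min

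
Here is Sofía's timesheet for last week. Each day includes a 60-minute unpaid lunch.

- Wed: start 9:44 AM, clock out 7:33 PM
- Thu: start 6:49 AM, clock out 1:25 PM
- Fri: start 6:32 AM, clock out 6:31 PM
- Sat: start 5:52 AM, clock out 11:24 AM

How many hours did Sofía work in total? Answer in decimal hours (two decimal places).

Wed: 9:44 AM–7:33 PM = 9 h 49 min; less 60 min break → 8 h 49 min
Thu: 6:49 AM–1:25 PM = 6 h 36 min; less 60 min break → 5 h 36 min
Fri: 6:32 AM–6:31 PM = 11 h 59 min; less 60 min break → 10 h 59 min
Sat: 5:52 AM–11:24 AM = 5 h 32 min; less 60 min break → 4 h 32 min
Total: 8 h 49 min + 5 h 36 min + 10 h 59 min + 4 h 32 min = 29 h 56 min.

29.93 hours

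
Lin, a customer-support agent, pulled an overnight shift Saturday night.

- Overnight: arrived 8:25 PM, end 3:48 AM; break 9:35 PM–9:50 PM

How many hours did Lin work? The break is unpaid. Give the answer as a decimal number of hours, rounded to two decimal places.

7.13 hours

Overnight: 8:25 PM → midnight = 3 h 35 min; midnight → 3:48 AM = 3 h 48 min; span 7 h 23 min; less 15 min break → 7 h 8 min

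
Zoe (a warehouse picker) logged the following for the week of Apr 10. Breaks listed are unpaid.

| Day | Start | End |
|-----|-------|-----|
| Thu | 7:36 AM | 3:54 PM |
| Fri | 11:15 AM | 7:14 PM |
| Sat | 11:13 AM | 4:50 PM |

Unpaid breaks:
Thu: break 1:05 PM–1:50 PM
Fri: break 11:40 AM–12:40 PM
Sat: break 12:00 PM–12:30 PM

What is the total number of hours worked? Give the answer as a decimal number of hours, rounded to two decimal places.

Thu: 7:36 AM–3:54 PM = 8 h 18 min; less 45 min break → 7 h 33 min
Fri: 11:15 AM–7:14 PM = 7 h 59 min; less 60 min break → 6 h 59 min
Sat: 11:13 AM–4:50 PM = 5 h 37 min; less 30 min break → 5 h 7 min
Total: 7 h 33 min + 6 h 59 min + 5 h 7 min = 19 h 39 min.

19.65 hours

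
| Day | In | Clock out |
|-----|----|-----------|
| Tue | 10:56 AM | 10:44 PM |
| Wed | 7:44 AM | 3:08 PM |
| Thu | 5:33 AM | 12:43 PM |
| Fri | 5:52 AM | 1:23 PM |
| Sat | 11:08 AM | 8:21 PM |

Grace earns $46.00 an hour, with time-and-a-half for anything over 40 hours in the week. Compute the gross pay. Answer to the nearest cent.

$2053.90

Tue: 10:56 AM–10:44 PM = 11 h 48 min
Wed: 7:44 AM–3:08 PM = 7 h 24 min
Thu: 5:33 AM–12:43 PM = 7 h 10 min
Fri: 5:52 AM–1:23 PM = 7 h 31 min
Sat: 11:08 AM–8:21 PM = 9 h 13 min
Total worked: 43 h 6 min = 2586 min.
Regular 40 h 0 min = 2400 min at $46.00/h; overtime 3 h 6 min = 186 min at $69.00/h.
Pay = (2400 × $46.00 + 186 × $69.00) ÷ 60 = $2053.90.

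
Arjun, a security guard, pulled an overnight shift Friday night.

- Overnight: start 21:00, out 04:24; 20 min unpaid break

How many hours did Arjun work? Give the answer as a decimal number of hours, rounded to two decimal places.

7.07 hours

Overnight: 21:00 → midnight = 3 h 0 min; midnight → 04:24 = 4 h 24 min; span 7 h 24 min; less 20 min break → 7 h 4 min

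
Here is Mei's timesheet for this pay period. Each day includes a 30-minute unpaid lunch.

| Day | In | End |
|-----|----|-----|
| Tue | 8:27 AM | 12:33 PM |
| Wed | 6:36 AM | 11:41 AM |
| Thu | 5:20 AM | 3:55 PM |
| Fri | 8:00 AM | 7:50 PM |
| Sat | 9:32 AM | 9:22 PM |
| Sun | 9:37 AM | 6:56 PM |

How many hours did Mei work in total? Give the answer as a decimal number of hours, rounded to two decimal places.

49.75 hours

Tue: 8:27 AM–12:33 PM = 4 h 6 min; less 30 min break → 3 h 36 min
Wed: 6:36 AM–11:41 AM = 5 h 5 min; less 30 min break → 4 h 35 min
Thu: 5:20 AM–3:55 PM = 10 h 35 min; less 30 min break → 10 h 5 min
Fri: 8:00 AM–7:50 PM = 11 h 50 min; less 30 min break → 11 h 20 min
Sat: 9:32 AM–9:22 PM = 11 h 50 min; less 30 min break → 11 h 20 min
Sun: 9:37 AM–6:56 PM = 9 h 19 min; less 30 min break → 8 h 49 min
Total: 3 h 36 min + 4 h 35 min + 10 h 5 min + 11 h 20 min + 11 h 20 min + 8 h 49 min = 49 h 45 min.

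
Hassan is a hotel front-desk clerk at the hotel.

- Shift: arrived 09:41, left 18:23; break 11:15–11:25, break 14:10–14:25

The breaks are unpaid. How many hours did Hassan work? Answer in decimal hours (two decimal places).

Shift: 09:41–18:23 = 8 h 42 min; less 25 min break → 8 h 17 min

8.28 hours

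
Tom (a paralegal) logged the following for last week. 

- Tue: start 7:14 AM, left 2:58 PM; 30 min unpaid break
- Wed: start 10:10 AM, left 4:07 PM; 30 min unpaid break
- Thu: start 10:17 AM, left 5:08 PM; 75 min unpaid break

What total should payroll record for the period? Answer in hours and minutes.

Tue: 7:14 AM–2:58 PM = 7 h 44 min; less 30 min break → 7 h 14 min
Wed: 10:10 AM–4:07 PM = 5 h 57 min; less 30 min break → 5 h 27 min
Thu: 10:17 AM–5:08 PM = 6 h 51 min; less 75 min break → 5 h 36 min
Total: 7 h 14 min + 5 h 27 min + 5 h 36 min = 18 h 17 min.

18 h 17 min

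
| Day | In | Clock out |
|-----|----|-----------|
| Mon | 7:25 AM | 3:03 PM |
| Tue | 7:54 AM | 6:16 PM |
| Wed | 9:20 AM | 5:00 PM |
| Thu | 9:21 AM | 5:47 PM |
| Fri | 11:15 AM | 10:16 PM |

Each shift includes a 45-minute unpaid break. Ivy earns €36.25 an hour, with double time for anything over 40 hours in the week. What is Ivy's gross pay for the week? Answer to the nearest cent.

€1549.08

Mon: 7:25 AM–3:03 PM = 7 h 38 min; less 45 min break → 6 h 53 min
Tue: 7:54 AM–6:16 PM = 10 h 22 min; less 45 min break → 9 h 37 min
Wed: 9:20 AM–5:00 PM = 7 h 40 min; less 45 min break → 6 h 55 min
Thu: 9:21 AM–5:47 PM = 8 h 26 min; less 45 min break → 7 h 41 min
Fri: 11:15 AM–10:16 PM = 11 h 1 min; less 45 min break → 10 h 16 min
Total worked: 41 h 22 min = 2482 min.
Regular 40 h 0 min = 2400 min at €36.25/h; overtime 1 h 22 min = 82 min at €72.50/h.
Pay = (2400 × €36.25 + 82 × €72.50) ÷ 60 = €1549.08.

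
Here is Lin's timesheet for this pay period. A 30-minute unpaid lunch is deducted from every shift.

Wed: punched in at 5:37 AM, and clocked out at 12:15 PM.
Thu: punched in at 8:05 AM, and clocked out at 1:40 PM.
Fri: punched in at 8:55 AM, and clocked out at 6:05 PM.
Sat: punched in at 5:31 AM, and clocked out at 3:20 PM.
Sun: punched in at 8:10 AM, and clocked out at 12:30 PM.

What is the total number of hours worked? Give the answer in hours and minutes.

33 h 2 min

Wed: 5:37 AM–12:15 PM = 6 h 38 min; less 30 min break → 6 h 8 min
Thu: 8:05 AM–1:40 PM = 5 h 35 min; less 30 min break → 5 h 5 min
Fri: 8:55 AM–6:05 PM = 9 h 10 min; less 30 min break → 8 h 40 min
Sat: 5:31 AM–3:20 PM = 9 h 49 min; less 30 min break → 9 h 19 min
Sun: 8:10 AM–12:30 PM = 4 h 20 min; less 30 min break → 3 h 50 min
Total: 6 h 8 min + 5 h 5 min + 8 h 40 min + 9 h 19 min + 3 h 50 min = 33 h 2 min.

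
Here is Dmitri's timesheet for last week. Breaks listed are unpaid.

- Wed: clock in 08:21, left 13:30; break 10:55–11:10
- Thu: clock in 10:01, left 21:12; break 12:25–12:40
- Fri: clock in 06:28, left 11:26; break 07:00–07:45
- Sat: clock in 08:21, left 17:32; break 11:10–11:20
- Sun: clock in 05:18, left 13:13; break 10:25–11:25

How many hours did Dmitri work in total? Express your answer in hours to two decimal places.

Wed: 08:21–13:30 = 5 h 9 min; less 15 min break → 4 h 54 min
Thu: 10:01–21:12 = 11 h 11 min; less 15 min break → 10 h 56 min
Fri: 06:28–11:26 = 4 h 58 min; less 45 min break → 4 h 13 min
Sat: 08:21–17:32 = 9 h 11 min; less 10 min break → 9 h 1 min
Sun: 05:18–13:13 = 7 h 55 min; less 60 min break → 6 h 55 min
Total: 4 h 54 min + 10 h 56 min + 4 h 13 min + 9 h 1 min + 6 h 55 min = 35 h 59 min.

35.98 hours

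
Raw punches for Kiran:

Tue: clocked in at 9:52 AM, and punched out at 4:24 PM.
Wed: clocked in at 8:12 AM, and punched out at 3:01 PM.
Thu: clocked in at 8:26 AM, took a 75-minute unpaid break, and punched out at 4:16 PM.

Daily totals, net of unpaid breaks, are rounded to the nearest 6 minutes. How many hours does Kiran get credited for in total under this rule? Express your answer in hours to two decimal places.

19.90 hours

Tue: 9:52 AM–4:24 PM = 6 h 32 min → rounds to 6 h 30 min
Wed: 8:12 AM–3:01 PM = 6 h 49 min → rounds to 6 h 48 min
Thu: 8:26 AM–4:16 PM = 7 h 50 min − 75 min = 6 h 35 min → rounds to 6 h 36 min
Total credited: 19 h 54 min.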